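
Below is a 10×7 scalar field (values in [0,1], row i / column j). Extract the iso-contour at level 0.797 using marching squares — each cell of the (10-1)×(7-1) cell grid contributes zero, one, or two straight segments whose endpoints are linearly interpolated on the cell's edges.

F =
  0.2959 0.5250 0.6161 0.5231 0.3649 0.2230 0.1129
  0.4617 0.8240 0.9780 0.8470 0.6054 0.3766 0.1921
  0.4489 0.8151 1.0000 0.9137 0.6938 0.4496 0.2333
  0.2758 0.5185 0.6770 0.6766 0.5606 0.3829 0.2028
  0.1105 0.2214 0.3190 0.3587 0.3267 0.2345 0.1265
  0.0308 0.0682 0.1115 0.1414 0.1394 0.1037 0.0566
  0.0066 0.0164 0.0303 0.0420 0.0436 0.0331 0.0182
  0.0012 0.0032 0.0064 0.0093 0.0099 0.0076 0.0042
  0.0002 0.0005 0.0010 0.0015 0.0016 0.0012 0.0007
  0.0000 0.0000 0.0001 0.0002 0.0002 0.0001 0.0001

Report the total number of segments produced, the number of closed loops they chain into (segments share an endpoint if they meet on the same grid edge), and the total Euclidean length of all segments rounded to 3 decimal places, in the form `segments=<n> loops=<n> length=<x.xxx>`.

cell (0,0): code 0100 → (0.910,1.000)–(1.000,0.925)
cell (0,1): code 1100 → (0.500,2.000)–(0.910,1.000)
cell (0,2): code 1100 → (0.846,3.000)–(0.500,2.000)
cell (0,3): code 1000 → (1.000,3.207)–(0.846,3.000)
cell (1,0): code 0110 → (1.000,0.925)–(2.000,0.951)
cell (1,3): code 1001 → (2.000,3.531)–(1.000,3.207)
cell (2,0): code 0010 → (2.000,0.951)–(2.061,1.000)
cell (2,1): code 0011 → (2.061,1.000)–(2.628,2.000)
cell (2,2): code 0011 → (2.628,2.000)–(2.492,3.000)
cell (2,3): code 0001 → (2.492,3.000)–(2.000,3.531)
total: 10 segments, chained into 1 closed loop(s), length Σ = 7.526864

segments=10 loops=1 length=7.527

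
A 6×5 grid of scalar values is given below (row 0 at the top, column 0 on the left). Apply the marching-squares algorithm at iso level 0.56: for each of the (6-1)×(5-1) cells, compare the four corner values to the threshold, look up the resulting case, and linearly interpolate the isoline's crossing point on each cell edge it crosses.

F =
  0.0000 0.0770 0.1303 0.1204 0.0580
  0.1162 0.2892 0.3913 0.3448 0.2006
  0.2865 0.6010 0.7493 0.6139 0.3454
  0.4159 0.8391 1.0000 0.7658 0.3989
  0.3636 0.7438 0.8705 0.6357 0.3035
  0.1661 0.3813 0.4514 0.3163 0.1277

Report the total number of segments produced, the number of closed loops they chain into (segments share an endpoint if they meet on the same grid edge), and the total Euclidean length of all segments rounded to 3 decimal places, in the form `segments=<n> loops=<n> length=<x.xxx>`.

segments=12 loops=1 length=10.037

cell (1,0): code 0100 → (1.869,1.000)–(2.000,0.870)
cell (1,1): code 1100 → (1.471,2.000)–(1.869,1.000)
cell (1,2): code 1100 → (1.800,3.000)–(1.471,2.000)
cell (1,3): code 1000 → (2.000,3.201)–(1.800,3.000)
cell (2,0): code 0110 → (2.000,0.870)–(3.000,0.341)
cell (2,3): code 1001 → (3.000,3.561)–(2.000,3.201)
cell (3,0): code 0110 → (3.000,0.341)–(4.000,0.517)
cell (3,3): code 1001 → (4.000,3.228)–(3.000,3.561)
cell (4,0): code 0010 → (4.000,0.517)–(4.507,1.000)
cell (4,1): code 0011 → (4.507,1.000)–(4.741,2.000)
cell (4,2): code 0011 → (4.741,2.000)–(4.237,3.000)
cell (4,3): code 0001 → (4.237,3.000)–(4.000,3.228)
total: 12 segments, chained into 1 closed loop(s), length Σ = 10.037056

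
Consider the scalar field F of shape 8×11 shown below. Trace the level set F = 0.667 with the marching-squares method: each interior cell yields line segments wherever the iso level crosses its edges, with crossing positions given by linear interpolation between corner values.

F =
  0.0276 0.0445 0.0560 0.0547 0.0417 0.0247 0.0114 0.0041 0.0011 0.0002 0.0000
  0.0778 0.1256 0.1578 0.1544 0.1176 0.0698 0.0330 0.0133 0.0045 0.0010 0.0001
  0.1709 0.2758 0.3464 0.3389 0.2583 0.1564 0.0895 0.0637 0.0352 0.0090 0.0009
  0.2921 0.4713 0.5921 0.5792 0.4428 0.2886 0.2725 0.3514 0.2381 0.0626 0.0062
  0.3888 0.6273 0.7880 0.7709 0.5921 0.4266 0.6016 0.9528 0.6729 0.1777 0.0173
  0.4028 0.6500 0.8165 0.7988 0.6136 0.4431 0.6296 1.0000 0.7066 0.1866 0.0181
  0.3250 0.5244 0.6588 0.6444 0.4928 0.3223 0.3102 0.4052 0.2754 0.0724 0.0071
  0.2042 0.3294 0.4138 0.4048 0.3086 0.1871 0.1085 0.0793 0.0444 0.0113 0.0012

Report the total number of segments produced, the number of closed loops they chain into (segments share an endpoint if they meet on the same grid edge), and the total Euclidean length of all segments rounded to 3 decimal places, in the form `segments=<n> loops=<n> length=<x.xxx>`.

cell (3,1): code 0100 → (3.382,2.000)–(4.000,1.247)
cell (3,2): code 1100 → (3.458,3.000)–(3.382,2.000)
cell (3,3): code 1000 → (4.000,3.581)–(3.458,3.000)
cell (3,6): code 0100 → (3.525,7.000)–(4.000,6.186)
cell (3,7): code 1100 → (3.986,8.000)–(3.525,7.000)
cell (3,8): code 1000 → (4.000,8.012)–(3.986,8.000)
cell (4,1): code 0110 → (4.000,1.247)–(5.000,1.102)
cell (4,3): code 1001 → (5.000,3.712)–(4.000,3.581)
cell (4,6): code 0110 → (4.000,6.186)–(5.000,6.101)
cell (4,8): code 1001 → (5.000,8.076)–(4.000,8.012)
cell (5,1): code 0010 → (5.000,1.102)–(5.948,2.000)
cell (5,2): code 0011 → (5.948,2.000)–(5.854,3.000)
cell (5,3): code 0001 → (5.854,3.000)–(5.000,3.712)
cell (5,6): code 0010 → (5.000,6.101)–(5.560,7.000)
cell (5,7): code 0011 → (5.560,7.000)–(5.092,8.000)
cell (5,8): code 0001 → (5.092,8.000)–(5.000,8.076)
total: 16 segments, chained into 2 closed loop(s), length Σ = 14.561893

segments=16 loops=2 length=14.562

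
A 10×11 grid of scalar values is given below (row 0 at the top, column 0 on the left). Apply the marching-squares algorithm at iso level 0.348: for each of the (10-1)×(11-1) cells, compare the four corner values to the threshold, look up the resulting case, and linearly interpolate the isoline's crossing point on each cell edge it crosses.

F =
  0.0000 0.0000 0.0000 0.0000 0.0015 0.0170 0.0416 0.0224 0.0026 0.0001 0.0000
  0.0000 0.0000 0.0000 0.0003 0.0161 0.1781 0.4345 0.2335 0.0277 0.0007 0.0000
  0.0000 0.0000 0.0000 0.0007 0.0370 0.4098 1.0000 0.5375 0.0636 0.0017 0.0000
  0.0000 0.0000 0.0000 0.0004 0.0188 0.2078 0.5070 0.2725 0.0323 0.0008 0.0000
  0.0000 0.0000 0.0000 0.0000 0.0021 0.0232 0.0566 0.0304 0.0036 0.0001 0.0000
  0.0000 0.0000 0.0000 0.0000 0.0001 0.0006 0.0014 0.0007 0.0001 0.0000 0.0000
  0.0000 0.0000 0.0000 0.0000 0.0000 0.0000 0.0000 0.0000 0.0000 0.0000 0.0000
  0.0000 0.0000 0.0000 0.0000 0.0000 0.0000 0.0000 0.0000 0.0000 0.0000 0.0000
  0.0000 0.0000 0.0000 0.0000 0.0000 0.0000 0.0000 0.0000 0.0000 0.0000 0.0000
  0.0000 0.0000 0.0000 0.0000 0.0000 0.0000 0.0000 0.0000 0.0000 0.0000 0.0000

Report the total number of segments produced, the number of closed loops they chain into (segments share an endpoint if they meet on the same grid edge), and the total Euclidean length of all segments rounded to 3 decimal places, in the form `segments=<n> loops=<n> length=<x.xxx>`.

segments=12 loops=1 length=7.449

cell (0,5): code 0100 → (0.780,6.000)–(1.000,5.663)
cell (0,6): code 1000 → (1.000,6.430)–(0.780,6.000)
cell (1,4): code 0100 → (1.733,5.000)–(2.000,4.834)
cell (1,5): code 1110 → (1.000,5.663)–(1.733,5.000)
cell (1,6): code 1101 → (1.377,7.000)–(1.000,6.430)
cell (1,7): code 1000 → (2.000,7.400)–(1.377,7.000)
cell (2,4): code 0010 → (2.000,4.834)–(2.306,5.000)
cell (2,5): code 0111 → (2.306,5.000)–(3.000,5.469)
cell (2,6): code 1011 → (3.000,6.678)–(2.715,7.000)
cell (2,7): code 0001 → (2.715,7.000)–(2.000,7.400)
cell (3,5): code 0010 → (3.000,5.469)–(3.353,6.000)
cell (3,6): code 0001 → (3.353,6.000)–(3.000,6.678)
total: 12 segments, chained into 1 closed loop(s), length Σ = 7.449137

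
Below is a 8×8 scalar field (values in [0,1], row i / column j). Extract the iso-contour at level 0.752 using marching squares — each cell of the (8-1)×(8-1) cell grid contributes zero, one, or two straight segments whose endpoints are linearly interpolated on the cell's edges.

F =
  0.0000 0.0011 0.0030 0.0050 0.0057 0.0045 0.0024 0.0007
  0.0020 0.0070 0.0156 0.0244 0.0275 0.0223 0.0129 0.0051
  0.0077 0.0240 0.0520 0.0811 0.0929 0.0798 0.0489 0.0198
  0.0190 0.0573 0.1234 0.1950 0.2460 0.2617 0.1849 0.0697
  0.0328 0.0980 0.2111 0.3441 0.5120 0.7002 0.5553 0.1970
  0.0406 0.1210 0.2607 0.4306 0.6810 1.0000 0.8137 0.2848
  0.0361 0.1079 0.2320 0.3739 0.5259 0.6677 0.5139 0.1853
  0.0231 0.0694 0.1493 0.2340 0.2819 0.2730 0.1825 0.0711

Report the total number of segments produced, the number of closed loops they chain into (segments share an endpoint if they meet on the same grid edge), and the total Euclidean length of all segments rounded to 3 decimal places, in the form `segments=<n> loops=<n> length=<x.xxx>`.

cell (4,4): code 0100 → (4.173,5.000)–(5.000,4.223)
cell (4,5): code 1100 → (4.761,6.000)–(4.173,5.000)
cell (4,6): code 1000 → (5.000,6.117)–(4.761,6.000)
cell (5,4): code 0010 → (5.000,4.223)–(5.746,5.000)
cell (5,5): code 0011 → (5.746,5.000)–(5.206,6.000)
cell (5,6): code 0001 → (5.206,6.000)–(5.000,6.117)
total: 6 segments, chained into 1 closed loop(s), length Σ = 5.012209

segments=6 loops=1 length=5.012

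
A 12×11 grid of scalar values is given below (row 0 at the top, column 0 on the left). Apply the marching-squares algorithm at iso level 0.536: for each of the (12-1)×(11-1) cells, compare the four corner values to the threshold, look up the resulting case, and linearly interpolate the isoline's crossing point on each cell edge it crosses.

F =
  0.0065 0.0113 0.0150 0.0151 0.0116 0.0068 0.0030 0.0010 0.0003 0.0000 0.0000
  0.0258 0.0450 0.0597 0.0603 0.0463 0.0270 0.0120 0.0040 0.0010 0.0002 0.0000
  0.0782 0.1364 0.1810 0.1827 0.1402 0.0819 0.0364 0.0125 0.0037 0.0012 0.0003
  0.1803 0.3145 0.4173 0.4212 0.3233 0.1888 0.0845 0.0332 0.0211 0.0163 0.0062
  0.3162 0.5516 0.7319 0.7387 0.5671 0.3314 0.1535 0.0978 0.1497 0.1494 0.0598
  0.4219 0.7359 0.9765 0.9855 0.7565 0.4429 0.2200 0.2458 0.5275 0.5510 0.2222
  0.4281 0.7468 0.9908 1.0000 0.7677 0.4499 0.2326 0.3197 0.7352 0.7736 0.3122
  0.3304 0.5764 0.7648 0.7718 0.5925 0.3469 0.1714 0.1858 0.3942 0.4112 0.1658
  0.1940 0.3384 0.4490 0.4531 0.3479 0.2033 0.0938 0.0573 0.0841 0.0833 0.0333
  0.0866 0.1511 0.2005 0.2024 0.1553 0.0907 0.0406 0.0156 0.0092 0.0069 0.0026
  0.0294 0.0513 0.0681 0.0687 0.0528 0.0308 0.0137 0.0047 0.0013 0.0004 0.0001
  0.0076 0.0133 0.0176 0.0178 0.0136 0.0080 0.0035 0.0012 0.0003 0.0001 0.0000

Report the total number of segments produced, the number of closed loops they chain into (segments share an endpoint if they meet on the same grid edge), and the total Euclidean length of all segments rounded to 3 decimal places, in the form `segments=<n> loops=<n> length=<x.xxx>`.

cell (3,0): code 0100 → (3.934,1.000)–(4.000,0.934)
cell (3,1): code 1100 → (3.377,2.000)–(3.934,1.000)
cell (3,2): code 1100 → (3.362,3.000)–(3.377,2.000)
cell (3,3): code 1100 → (3.872,4.000)–(3.362,3.000)
cell (3,4): code 1000 → (4.000,4.132)–(3.872,4.000)
cell (4,0): code 0110 → (4.000,0.934)–(5.000,0.363)
cell (4,4): code 1001 → (5.000,4.703)–(4.000,4.132)
cell (4,8): code 0100 → (4.963,9.000)–(5.000,8.362)
cell (4,9): code 1000 → (5.000,9.046)–(4.963,9.000)
cell (5,0): code 0110 → (5.000,0.363)–(6.000,0.339)
cell (5,4): code 1001 → (6.000,4.729)–(5.000,4.703)
cell (5,7): code 0100 → (5.041,8.000)–(6.000,7.521)
cell (5,8): code 1110 → (5.000,8.362)–(5.041,8.000)
cell (5,9): code 1001 → (6.000,9.515)–(5.000,9.046)
cell (6,0): code 0110 → (6.000,0.339)–(7.000,0.836)
cell (6,4): code 1001 → (7.000,4.230)–(6.000,4.729)
cell (6,7): code 0010 → (6.000,7.521)–(6.584,8.000)
cell (6,8): code 0011 → (6.584,8.000)–(6.656,9.000)
cell (6,9): code 0001 → (6.656,9.000)–(6.000,9.515)
cell (7,0): code 0010 → (7.000,0.836)–(7.170,1.000)
cell (7,1): code 0011 → (7.170,1.000)–(7.725,2.000)
cell (7,2): code 0011 → (7.725,2.000)–(7.740,3.000)
cell (7,3): code 0011 → (7.740,3.000)–(7.231,4.000)
cell (7,4): code 0001 → (7.231,4.000)–(7.000,4.230)
total: 24 segments, chained into 2 closed loop(s), length Σ = 19.741571

segments=24 loops=2 length=19.742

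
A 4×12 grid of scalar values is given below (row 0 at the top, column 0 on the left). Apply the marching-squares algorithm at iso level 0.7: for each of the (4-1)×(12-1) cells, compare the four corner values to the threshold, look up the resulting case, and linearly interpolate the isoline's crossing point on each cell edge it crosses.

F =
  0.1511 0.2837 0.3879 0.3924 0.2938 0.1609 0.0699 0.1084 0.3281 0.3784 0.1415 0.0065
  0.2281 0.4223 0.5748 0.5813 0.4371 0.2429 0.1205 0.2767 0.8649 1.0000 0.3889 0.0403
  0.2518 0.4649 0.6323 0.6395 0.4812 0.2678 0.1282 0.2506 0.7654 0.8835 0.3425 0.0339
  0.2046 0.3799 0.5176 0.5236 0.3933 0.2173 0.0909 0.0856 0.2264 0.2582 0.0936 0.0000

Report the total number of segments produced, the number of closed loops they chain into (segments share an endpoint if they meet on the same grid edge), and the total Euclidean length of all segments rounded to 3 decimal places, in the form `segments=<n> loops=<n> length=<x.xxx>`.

segments=8 loops=1 length=5.782

cell (0,7): code 0100 → (0.693,8.000)–(1.000,7.720)
cell (0,8): code 1100 → (0.517,9.000)–(0.693,8.000)
cell (0,9): code 1000 → (1.000,9.491)–(0.517,9.000)
cell (1,7): code 0110 → (1.000,7.720)–(2.000,7.873)
cell (1,9): code 1001 → (2.000,9.339)–(1.000,9.491)
cell (2,7): code 0010 → (2.000,7.873)–(2.121,8.000)
cell (2,8): code 0011 → (2.121,8.000)–(2.293,9.000)
cell (2,9): code 0001 → (2.293,9.000)–(2.000,9.339)
total: 8 segments, chained into 1 closed loop(s), length Σ = 5.781605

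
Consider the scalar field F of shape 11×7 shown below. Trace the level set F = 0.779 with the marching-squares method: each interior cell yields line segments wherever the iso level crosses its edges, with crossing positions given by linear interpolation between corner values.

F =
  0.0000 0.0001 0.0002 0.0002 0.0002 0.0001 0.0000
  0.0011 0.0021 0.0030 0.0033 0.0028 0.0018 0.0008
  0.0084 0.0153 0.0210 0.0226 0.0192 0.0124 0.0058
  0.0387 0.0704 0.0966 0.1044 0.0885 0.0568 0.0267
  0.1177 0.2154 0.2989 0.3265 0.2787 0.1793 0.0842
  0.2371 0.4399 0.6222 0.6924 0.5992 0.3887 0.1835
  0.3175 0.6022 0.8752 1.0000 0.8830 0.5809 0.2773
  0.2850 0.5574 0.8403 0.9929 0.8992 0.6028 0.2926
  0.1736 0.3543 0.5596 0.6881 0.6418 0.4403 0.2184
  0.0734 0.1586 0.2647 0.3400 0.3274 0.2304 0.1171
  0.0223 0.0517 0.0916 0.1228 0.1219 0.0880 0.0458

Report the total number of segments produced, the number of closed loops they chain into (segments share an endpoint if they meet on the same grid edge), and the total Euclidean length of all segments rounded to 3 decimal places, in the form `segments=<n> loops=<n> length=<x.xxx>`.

cell (5,1): code 0100 → (5.620,2.000)–(6.000,1.648)
cell (5,2): code 1100 → (5.282,3.000)–(5.620,2.000)
cell (5,3): code 1100 → (5.634,4.000)–(5.282,3.000)
cell (5,4): code 1000 → (6.000,4.344)–(5.634,4.000)
cell (6,1): code 0110 → (6.000,1.648)–(7.000,1.783)
cell (6,4): code 1001 → (7.000,4.406)–(6.000,4.344)
cell (7,1): code 0010 → (7.000,1.783)–(7.218,2.000)
cell (7,2): code 0011 → (7.218,2.000)–(7.702,3.000)
cell (7,3): code 0011 → (7.702,3.000)–(7.467,4.000)
cell (7,4): code 0001 → (7.467,4.000)–(7.000,4.406)
total: 10 segments, chained into 1 closed loop(s), length Σ = 8.212072

segments=10 loops=1 length=8.212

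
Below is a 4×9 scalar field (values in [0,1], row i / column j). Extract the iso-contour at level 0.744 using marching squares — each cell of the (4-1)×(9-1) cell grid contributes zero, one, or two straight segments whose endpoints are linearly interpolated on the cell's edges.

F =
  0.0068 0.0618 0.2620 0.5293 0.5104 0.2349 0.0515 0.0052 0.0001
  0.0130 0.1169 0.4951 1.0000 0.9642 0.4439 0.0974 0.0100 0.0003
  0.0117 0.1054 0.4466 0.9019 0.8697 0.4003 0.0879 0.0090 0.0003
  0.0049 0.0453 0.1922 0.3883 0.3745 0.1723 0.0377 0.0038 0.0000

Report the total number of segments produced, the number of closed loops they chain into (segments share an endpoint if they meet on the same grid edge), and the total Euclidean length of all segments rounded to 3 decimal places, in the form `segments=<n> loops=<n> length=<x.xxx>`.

cell (0,2): code 0100 → (0.456,3.000)–(1.000,2.493)
cell (0,3): code 1100 → (0.515,4.000)–(0.456,3.000)
cell (0,4): code 1000 → (1.000,4.423)–(0.515,4.000)
cell (1,2): code 0110 → (1.000,2.493)–(2.000,2.653)
cell (1,4): code 1001 → (2.000,4.268)–(1.000,4.423)
cell (2,2): code 0010 → (2.000,2.653)–(2.307,3.000)
cell (2,3): code 0011 → (2.307,3.000)–(2.254,4.000)
cell (2,4): code 0001 → (2.254,4.000)–(2.000,4.268)
total: 8 segments, chained into 1 closed loop(s), length Σ = 6.247772

segments=8 loops=1 length=6.248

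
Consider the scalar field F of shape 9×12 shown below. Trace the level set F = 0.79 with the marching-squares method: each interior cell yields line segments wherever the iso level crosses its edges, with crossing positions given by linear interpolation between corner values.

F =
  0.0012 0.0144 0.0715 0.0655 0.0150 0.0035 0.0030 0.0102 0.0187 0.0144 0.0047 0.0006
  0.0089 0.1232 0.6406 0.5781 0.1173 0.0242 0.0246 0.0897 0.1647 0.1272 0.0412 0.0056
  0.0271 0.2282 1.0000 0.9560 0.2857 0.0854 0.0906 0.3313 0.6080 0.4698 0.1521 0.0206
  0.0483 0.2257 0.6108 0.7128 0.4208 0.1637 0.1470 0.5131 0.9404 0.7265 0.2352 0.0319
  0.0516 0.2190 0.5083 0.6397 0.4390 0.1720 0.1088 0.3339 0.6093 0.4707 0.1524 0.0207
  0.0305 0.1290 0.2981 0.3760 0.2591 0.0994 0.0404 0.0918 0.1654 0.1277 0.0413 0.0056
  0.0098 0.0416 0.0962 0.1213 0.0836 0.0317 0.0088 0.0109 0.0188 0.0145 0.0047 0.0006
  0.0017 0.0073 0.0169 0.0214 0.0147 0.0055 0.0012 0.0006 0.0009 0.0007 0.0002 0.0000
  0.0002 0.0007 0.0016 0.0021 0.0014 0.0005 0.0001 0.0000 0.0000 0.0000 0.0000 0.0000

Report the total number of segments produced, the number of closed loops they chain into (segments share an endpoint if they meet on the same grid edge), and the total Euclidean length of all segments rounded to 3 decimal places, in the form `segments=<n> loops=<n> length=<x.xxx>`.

cell (1,1): code 0100 → (1.416,2.000)–(2.000,1.728)
cell (1,2): code 1100 → (1.561,3.000)–(1.416,2.000)
cell (1,3): code 1000 → (2.000,3.248)–(1.561,3.000)
cell (2,1): code 0010 → (2.000,1.728)–(2.540,2.000)
cell (2,2): code 0011 → (2.540,2.000)–(2.683,3.000)
cell (2,3): code 0001 → (2.683,3.000)–(2.000,3.248)
cell (2,7): code 0100 → (2.548,8.000)–(3.000,7.648)
cell (2,8): code 1000 → (3.000,8.703)–(2.548,8.000)
cell (3,7): code 0010 → (3.000,7.648)–(3.454,8.000)
cell (3,8): code 0001 → (3.454,8.000)–(3.000,8.703)
total: 10 segments, chained into 2 closed loop(s), length Σ = 7.320987

segments=10 loops=2 length=7.321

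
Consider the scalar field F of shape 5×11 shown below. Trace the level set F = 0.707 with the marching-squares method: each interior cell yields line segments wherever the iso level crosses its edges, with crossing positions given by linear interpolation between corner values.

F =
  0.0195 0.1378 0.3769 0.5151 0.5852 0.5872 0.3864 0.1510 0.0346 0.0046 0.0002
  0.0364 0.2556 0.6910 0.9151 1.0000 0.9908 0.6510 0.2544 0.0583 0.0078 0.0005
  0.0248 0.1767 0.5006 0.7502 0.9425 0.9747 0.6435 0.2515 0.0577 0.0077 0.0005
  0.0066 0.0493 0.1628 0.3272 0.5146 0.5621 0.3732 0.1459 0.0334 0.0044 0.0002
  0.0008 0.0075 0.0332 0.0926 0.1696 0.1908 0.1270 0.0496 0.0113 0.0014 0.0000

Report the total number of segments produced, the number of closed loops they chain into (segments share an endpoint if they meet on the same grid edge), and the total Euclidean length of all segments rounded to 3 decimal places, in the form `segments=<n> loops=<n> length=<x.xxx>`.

segments=10 loops=1 length=9.765

cell (0,2): code 0100 → (0.480,3.000)–(1.000,2.071)
cell (0,3): code 1100 → (0.294,4.000)–(0.480,3.000)
cell (0,4): code 1100 → (0.297,5.000)–(0.294,4.000)
cell (0,5): code 1000 → (1.000,5.835)–(0.297,5.000)
cell (1,2): code 0110 → (1.000,2.071)–(2.000,2.827)
cell (1,5): code 1001 → (2.000,5.808)–(1.000,5.835)
cell (2,2): code 0010 → (2.000,2.827)–(2.102,3.000)
cell (2,3): code 0011 → (2.102,3.000)–(2.550,4.000)
cell (2,4): code 0011 → (2.550,4.000)–(2.649,5.000)
cell (2,5): code 0001 → (2.649,5.000)–(2.000,5.808)
total: 10 segments, chained into 1 closed loop(s), length Σ = 9.765186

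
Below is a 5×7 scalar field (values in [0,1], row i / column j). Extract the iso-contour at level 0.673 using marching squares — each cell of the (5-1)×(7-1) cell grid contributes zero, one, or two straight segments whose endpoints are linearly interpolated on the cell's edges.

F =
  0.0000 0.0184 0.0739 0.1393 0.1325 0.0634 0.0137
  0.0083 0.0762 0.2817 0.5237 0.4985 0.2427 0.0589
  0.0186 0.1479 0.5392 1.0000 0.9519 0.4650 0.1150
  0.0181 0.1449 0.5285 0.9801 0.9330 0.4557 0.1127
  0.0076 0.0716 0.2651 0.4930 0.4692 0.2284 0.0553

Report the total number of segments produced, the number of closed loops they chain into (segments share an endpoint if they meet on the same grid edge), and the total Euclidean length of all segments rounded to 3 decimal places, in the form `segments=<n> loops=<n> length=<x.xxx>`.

cell (1,2): code 0100 → (1.313,3.000)–(2.000,2.290)
cell (1,3): code 1100 → (1.385,4.000)–(1.313,3.000)
cell (1,4): code 1000 → (2.000,4.573)–(1.385,4.000)
cell (2,2): code 0110 → (2.000,2.290)–(3.000,2.320)
cell (2,4): code 1001 → (3.000,4.545)–(2.000,4.573)
cell (3,2): code 0010 → (3.000,2.320)–(3.630,3.000)
cell (3,3): code 0011 → (3.630,3.000)–(3.561,4.000)
cell (3,4): code 0001 → (3.561,4.000)–(3.000,4.545)
total: 8 segments, chained into 1 closed loop(s), length Σ = 7.542709

segments=8 loops=1 length=7.543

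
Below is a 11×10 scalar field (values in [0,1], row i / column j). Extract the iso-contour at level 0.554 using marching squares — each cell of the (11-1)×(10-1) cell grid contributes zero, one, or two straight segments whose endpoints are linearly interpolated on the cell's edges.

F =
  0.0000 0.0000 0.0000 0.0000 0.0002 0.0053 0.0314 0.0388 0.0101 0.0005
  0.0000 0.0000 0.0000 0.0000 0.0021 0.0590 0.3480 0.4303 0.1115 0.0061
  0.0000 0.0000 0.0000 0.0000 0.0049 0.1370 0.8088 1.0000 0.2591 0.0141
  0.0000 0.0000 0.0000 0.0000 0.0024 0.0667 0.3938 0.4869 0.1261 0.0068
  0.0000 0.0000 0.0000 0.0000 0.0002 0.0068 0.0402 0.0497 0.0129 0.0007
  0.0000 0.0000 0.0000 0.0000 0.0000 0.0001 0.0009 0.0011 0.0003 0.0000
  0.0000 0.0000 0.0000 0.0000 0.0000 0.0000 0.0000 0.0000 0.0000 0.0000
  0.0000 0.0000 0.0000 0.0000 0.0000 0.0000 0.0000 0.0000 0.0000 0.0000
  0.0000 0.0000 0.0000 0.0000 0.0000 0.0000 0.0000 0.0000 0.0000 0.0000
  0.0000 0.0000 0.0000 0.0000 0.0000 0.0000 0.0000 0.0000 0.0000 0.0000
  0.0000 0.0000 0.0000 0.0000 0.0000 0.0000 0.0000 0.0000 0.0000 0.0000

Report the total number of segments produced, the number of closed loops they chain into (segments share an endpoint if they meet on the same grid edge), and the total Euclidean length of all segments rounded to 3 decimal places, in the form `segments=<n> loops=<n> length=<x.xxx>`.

cell (1,5): code 0100 → (1.447,6.000)–(2.000,5.621)
cell (1,6): code 1100 → (1.217,7.000)–(1.447,6.000)
cell (1,7): code 1000 → (2.000,7.602)–(1.217,7.000)
cell (2,5): code 0010 → (2.000,5.621)–(2.614,6.000)
cell (2,6): code 0011 → (2.614,6.000)–(2.869,7.000)
cell (2,7): code 0001 → (2.869,7.000)–(2.000,7.602)
total: 6 segments, chained into 1 closed loop(s), length Σ = 5.495226

segments=6 loops=1 length=5.495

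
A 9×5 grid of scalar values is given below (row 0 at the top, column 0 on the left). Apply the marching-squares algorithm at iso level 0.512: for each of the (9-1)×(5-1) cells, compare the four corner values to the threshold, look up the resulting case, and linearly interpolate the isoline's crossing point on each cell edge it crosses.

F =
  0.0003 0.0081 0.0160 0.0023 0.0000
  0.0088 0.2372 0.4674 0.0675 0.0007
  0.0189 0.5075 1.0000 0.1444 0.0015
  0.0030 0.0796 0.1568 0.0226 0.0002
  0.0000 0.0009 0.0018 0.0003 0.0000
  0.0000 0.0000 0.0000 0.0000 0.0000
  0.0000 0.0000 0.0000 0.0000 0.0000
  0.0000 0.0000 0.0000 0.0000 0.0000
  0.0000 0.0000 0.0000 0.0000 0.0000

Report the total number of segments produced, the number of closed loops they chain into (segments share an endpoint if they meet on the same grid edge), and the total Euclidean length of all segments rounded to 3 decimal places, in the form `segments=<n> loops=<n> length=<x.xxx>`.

cell (1,1): code 0100 → (1.084,2.000)–(2.000,1.009)
cell (1,2): code 1000 → (2.000,2.570)–(1.084,2.000)
cell (2,1): code 0010 → (2.000,1.009)–(2.579,2.000)
cell (2,2): code 0001 → (2.579,2.000)–(2.000,2.570)
total: 4 segments, chained into 1 closed loop(s), length Σ = 4.388914

segments=4 loops=1 length=4.389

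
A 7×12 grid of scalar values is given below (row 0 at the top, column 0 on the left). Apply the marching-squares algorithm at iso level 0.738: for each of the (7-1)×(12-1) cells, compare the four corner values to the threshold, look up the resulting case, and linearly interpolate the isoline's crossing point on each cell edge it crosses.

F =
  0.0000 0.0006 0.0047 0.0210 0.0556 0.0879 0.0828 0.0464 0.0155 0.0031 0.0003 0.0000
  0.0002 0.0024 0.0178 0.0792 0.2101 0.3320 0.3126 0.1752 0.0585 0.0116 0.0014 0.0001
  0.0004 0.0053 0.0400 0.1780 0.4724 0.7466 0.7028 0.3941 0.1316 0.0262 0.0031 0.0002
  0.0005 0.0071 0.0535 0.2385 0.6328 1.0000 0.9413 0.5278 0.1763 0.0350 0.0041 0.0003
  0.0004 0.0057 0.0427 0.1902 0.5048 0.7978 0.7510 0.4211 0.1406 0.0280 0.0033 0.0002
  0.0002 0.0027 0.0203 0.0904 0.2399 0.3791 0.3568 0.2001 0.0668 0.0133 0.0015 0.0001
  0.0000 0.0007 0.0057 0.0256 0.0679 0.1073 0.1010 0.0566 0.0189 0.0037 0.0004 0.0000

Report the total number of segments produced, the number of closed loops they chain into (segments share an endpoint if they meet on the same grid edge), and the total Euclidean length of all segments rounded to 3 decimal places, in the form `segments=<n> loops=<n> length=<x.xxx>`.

cell (1,4): code 0100 → (1.979,5.000)–(2.000,4.969)
cell (1,5): code 1000 → (2.000,5.196)–(1.979,5.000)
cell (2,4): code 0110 → (2.000,4.969)–(3.000,4.286)
cell (2,5): code 1101 → (2.148,6.000)–(2.000,5.196)
cell (2,6): code 1000 → (3.000,6.492)–(2.148,6.000)
cell (3,4): code 0110 → (3.000,4.286)–(4.000,4.796)
cell (3,6): code 1001 → (4.000,6.039)–(3.000,6.492)
cell (4,4): code 0010 → (4.000,4.796)–(4.143,5.000)
cell (4,5): code 0011 → (4.143,5.000)–(4.033,6.000)
cell (4,6): code 0001 → (4.033,6.000)–(4.000,6.039)
total: 10 segments, chained into 1 closed loop(s), length Σ = 6.772968

segments=10 loops=1 length=6.773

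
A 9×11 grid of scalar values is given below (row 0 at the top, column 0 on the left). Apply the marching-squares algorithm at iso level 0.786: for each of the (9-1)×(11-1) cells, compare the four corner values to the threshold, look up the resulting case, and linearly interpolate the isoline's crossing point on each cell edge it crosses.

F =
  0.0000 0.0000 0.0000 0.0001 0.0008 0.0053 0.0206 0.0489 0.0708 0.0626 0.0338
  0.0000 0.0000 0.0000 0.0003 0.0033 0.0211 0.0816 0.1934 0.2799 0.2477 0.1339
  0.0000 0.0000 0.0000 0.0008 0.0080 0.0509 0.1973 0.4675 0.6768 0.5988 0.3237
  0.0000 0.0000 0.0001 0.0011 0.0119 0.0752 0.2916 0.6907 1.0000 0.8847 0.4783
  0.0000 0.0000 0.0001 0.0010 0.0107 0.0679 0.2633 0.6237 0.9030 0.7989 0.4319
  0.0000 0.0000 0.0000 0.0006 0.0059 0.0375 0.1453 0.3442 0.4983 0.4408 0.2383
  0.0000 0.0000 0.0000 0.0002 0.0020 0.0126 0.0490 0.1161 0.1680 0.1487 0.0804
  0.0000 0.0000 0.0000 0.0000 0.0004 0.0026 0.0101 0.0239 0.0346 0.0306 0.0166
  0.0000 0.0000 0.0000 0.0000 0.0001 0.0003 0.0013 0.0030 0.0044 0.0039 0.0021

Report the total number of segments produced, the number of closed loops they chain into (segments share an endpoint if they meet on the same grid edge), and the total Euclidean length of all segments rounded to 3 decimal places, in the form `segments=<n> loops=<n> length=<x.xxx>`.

cell (2,7): code 0100 → (2.338,8.000)–(3.000,7.308)
cell (2,8): code 1100 → (2.655,9.000)–(2.338,8.000)
cell (2,9): code 1000 → (3.000,9.243)–(2.655,9.000)
cell (3,7): code 0110 → (3.000,7.308)–(4.000,7.581)
cell (3,9): code 1001 → (4.000,9.035)–(3.000,9.243)
cell (4,7): code 0010 → (4.000,7.581)–(4.289,8.000)
cell (4,8): code 0011 → (4.289,8.000)–(4.036,9.000)
cell (4,9): code 0001 → (4.036,9.000)–(4.000,9.035)
total: 8 segments, chained into 1 closed loop(s), length Σ = 6.077544

segments=8 loops=1 length=6.078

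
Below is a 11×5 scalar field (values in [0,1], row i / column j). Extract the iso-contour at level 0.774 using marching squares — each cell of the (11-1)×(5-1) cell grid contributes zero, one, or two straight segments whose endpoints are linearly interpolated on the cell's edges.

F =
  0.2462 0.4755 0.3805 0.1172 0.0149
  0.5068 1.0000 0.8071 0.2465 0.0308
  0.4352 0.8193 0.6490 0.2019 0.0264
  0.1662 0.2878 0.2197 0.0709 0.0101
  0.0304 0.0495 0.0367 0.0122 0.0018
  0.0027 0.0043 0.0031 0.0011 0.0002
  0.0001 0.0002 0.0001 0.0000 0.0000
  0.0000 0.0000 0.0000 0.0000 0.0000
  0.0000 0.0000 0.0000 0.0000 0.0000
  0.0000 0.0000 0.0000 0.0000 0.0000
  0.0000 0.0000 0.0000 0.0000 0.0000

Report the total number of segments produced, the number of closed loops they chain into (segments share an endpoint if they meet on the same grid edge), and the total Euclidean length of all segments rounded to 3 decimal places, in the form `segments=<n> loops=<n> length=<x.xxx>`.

cell (0,0): code 0100 → (0.569,1.000)–(1.000,0.542)
cell (0,1): code 1100 → (0.922,2.000)–(0.569,1.000)
cell (0,2): code 1000 → (1.000,2.059)–(0.922,2.000)
cell (1,0): code 0110 → (1.000,0.542)–(2.000,0.882)
cell (1,1): code 1011 → (2.000,1.266)–(1.209,2.000)
cell (1,2): code 0001 → (1.209,2.000)–(1.000,2.059)
cell (2,0): code 0010 → (2.000,0.882)–(2.085,1.000)
cell (2,1): code 0001 → (2.085,1.000)–(2.000,1.266)
total: 8 segments, chained into 1 closed loop(s), length Σ = 4.564575

segments=8 loops=1 length=4.565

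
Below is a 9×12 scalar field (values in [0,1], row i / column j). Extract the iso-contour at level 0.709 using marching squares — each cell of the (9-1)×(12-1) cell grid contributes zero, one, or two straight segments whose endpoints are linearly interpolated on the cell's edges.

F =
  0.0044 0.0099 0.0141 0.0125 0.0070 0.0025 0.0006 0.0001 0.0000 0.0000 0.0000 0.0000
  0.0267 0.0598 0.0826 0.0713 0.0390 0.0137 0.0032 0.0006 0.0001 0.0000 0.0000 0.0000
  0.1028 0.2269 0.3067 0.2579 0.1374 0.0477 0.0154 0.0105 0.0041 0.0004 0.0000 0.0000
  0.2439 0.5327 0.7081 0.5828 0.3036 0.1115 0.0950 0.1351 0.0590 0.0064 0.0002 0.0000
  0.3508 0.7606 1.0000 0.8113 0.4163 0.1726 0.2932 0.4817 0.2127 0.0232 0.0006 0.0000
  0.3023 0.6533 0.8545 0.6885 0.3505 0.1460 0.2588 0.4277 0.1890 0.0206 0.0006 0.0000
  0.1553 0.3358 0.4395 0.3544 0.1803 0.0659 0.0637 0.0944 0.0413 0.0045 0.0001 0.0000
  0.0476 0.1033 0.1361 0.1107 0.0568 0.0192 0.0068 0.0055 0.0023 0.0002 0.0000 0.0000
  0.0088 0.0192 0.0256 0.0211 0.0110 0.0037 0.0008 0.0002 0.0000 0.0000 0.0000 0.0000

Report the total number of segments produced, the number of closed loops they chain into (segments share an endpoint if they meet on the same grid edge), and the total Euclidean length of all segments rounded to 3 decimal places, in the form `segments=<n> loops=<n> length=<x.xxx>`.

cell (3,0): code 0100 → (3.774,1.000)–(4.000,0.874)
cell (3,1): code 1100 → (3.003,2.000)–(3.774,1.000)
cell (3,2): code 1100 → (3.552,3.000)–(3.003,2.000)
cell (3,3): code 1000 → (4.000,3.259)–(3.552,3.000)
cell (4,0): code 0010 → (4.000,0.874)–(4.481,1.000)
cell (4,1): code 0111 → (4.481,1.000)–(5.000,1.277)
cell (4,2): code 1011 → (5.000,2.877)–(4.833,3.000)
cell (4,3): code 0001 → (4.833,3.000)–(4.000,3.259)
cell (5,1): code 0010 → (5.000,1.277)–(5.351,2.000)
cell (5,2): code 0001 → (5.351,2.000)–(5.000,2.877)
total: 10 segments, chained into 1 closed loop(s), length Σ = 7.092743

segments=10 loops=1 length=7.093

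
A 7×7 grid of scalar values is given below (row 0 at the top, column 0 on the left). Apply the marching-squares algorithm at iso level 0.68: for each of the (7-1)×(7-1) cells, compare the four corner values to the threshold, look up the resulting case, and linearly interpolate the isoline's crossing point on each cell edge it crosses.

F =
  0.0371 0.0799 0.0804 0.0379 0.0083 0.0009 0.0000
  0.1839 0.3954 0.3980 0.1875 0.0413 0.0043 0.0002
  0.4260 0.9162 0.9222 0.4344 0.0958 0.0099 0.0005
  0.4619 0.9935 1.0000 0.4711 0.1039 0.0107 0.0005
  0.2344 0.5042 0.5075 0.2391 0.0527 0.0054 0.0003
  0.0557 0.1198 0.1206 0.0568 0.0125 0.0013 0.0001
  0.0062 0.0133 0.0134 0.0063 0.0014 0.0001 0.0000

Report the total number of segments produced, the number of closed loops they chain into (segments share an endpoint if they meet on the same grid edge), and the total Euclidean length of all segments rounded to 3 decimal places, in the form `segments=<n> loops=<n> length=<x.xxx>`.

segments=8 loops=1 length=7.110

cell (1,0): code 0100 → (1.546,1.000)–(2.000,0.518)
cell (1,1): code 1100 → (1.538,2.000)–(1.546,1.000)
cell (1,2): code 1000 → (2.000,2.497)–(1.538,2.000)
cell (2,0): code 0110 → (2.000,0.518)–(3.000,0.410)
cell (2,2): code 1001 → (3.000,2.605)–(2.000,2.497)
cell (3,0): code 0010 → (3.000,0.410)–(3.641,1.000)
cell (3,1): code 0011 → (3.641,1.000)–(3.650,2.000)
cell (3,2): code 0001 → (3.650,2.000)–(3.000,2.605)
total: 8 segments, chained into 1 closed loop(s), length Σ = 7.110325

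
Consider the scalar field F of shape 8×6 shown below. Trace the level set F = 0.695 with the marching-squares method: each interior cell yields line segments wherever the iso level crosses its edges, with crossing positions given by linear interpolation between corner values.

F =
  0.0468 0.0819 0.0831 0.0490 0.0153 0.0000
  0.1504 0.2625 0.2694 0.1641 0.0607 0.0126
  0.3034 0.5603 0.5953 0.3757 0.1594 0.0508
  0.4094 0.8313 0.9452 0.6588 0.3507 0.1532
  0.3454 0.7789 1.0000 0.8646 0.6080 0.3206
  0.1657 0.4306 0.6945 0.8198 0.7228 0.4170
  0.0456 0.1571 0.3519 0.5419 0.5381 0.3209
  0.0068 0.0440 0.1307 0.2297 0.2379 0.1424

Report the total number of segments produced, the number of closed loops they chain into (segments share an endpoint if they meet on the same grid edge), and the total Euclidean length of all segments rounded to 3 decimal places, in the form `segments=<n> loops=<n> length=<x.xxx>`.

segments=14 loops=1 length=9.999

cell (2,0): code 0100 → (2.497,1.000)–(3.000,0.677)
cell (2,1): code 1100 → (2.285,2.000)–(2.497,1.000)
cell (2,2): code 1000 → (3.000,2.874)–(2.285,2.000)
cell (3,0): code 0110 → (3.000,0.677)–(4.000,0.806)
cell (3,2): code 1101 → (3.176,3.000)–(3.000,2.874)
cell (3,3): code 1000 → (4.000,3.661)–(3.176,3.000)
cell (4,0): code 0010 → (4.000,0.806)–(4.241,1.000)
cell (4,1): code 0011 → (4.241,1.000)–(4.998,2.000)
cell (4,2): code 0111 → (4.998,2.000)–(5.000,2.004)
cell (4,3): code 1101 → (4.758,4.000)–(4.000,3.661)
cell (4,4): code 1000 → (5.000,4.091)–(4.758,4.000)
cell (5,2): code 0010 → (5.000,2.004)–(5.449,3.000)
cell (5,3): code 0011 → (5.449,3.000)–(5.151,4.000)
cell (5,4): code 0001 → (5.151,4.000)–(5.000,4.091)
total: 14 segments, chained into 1 closed loop(s), length Σ = 9.999053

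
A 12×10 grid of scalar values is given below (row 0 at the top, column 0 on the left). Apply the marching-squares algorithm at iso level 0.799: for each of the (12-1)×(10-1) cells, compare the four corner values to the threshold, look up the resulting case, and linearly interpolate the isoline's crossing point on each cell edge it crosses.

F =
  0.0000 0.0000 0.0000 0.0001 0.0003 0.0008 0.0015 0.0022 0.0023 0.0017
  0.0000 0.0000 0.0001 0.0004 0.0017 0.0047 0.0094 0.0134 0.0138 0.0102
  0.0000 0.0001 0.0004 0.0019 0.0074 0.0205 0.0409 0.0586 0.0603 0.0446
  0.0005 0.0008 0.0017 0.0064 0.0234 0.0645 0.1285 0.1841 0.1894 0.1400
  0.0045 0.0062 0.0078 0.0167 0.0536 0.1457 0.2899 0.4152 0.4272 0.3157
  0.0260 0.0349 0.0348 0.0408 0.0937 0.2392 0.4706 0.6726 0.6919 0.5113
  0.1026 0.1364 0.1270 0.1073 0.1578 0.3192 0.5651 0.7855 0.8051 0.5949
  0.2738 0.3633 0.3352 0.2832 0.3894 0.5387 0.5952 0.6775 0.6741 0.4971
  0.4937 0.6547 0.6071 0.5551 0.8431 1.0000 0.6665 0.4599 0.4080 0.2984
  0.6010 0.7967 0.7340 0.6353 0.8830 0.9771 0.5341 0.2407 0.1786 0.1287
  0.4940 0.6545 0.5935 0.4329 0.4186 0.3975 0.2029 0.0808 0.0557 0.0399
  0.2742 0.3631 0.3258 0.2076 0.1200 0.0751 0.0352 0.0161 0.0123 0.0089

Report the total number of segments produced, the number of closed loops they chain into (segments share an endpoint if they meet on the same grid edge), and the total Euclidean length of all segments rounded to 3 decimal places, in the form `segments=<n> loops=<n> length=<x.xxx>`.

segments=12 loops=2 length=6.663

cell (5,7): code 0100 → (5.946,8.000)–(6.000,7.689)
cell (5,8): code 1000 → (6.000,8.029)–(5.946,8.000)
cell (6,7): code 0010 → (6.000,7.689)–(6.047,8.000)
cell (6,8): code 0001 → (6.047,8.000)–(6.000,8.029)
cell (7,3): code 0100 → (7.903,4.000)–(8.000,3.847)
cell (7,4): code 1100 → (7.564,5.000)–(7.903,4.000)
cell (7,5): code 1000 → (8.000,5.603)–(7.564,5.000)
cell (8,3): code 0110 → (8.000,3.847)–(9.000,3.661)
cell (8,5): code 1001 → (9.000,5.402)–(8.000,5.603)
cell (9,3): code 0010 → (9.000,3.661)–(9.181,4.000)
cell (9,4): code 0011 → (9.181,4.000)–(9.307,5.000)
cell (9,5): code 0001 → (9.307,5.000)–(9.000,5.402)
total: 12 segments, chained into 2 closed loop(s), length Σ = 6.662840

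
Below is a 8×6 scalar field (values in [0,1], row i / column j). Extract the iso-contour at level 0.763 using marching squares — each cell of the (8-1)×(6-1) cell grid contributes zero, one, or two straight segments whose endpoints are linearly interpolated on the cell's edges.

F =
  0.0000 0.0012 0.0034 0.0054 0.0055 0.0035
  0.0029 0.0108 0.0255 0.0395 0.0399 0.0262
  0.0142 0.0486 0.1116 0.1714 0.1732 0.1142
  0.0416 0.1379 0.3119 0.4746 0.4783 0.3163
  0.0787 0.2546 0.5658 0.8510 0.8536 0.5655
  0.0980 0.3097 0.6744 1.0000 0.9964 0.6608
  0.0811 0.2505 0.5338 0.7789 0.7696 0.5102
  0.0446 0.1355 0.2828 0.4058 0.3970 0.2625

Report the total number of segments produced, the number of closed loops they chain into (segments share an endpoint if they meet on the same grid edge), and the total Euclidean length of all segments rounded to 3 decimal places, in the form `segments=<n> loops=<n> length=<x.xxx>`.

segments=10 loops=1 length=7.451

cell (3,2): code 0100 → (3.766,3.000)–(4.000,2.691)
cell (3,3): code 1100 → (3.759,4.000)–(3.766,3.000)
cell (3,4): code 1000 → (4.000,4.314)–(3.759,4.000)
cell (4,2): code 0110 → (4.000,2.691)–(5.000,2.272)
cell (4,4): code 1001 → (5.000,4.695)–(4.000,4.314)
cell (5,2): code 0110 → (5.000,2.272)–(6.000,2.935)
cell (5,4): code 1001 → (6.000,4.025)–(5.000,4.695)
cell (6,2): code 0010 → (6.000,2.935)–(6.043,3.000)
cell (6,3): code 0011 → (6.043,3.000)–(6.018,4.000)
cell (6,4): code 0001 → (6.018,4.000)–(6.000,4.025)
total: 10 segments, chained into 1 closed loop(s), length Σ = 7.450561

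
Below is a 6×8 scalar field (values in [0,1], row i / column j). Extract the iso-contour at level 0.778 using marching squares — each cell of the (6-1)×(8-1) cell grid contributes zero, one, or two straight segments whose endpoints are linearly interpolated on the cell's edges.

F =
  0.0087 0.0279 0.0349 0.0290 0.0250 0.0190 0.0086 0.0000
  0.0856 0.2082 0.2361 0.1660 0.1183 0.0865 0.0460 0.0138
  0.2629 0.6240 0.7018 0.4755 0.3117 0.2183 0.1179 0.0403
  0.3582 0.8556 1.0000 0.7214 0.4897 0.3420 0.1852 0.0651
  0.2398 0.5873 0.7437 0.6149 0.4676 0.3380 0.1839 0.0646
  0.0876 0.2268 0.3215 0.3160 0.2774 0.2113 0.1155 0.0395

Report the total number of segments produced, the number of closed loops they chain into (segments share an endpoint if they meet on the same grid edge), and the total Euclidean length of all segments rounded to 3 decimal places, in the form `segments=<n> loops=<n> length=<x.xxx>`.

segments=6 loops=1 length=5.201

cell (2,0): code 0100 → (2.665,1.000)–(3.000,0.844)
cell (2,1): code 1100 → (2.256,2.000)–(2.665,1.000)
cell (2,2): code 1000 → (3.000,2.797)–(2.256,2.000)
cell (3,0): code 0010 → (3.000,0.844)–(3.289,1.000)
cell (3,1): code 0011 → (3.289,1.000)–(3.866,2.000)
cell (3,2): code 0001 → (3.866,2.000)–(3.000,2.797)
total: 6 segments, chained into 1 closed loop(s), length Σ = 5.200731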